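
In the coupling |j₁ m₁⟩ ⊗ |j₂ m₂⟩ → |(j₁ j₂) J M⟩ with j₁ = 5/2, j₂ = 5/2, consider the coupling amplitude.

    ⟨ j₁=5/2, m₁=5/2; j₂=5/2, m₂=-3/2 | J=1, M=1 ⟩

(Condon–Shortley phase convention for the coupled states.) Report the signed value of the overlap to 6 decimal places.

+0.377964  (= +√(1/7))

√[3·4!1!1!/7! · 5!0!1!4!2!0!] = √(576/7)
  +(−1)^0/∏(0,4,0,1,1,0)! = 1/24  (running 1/24)
⟨..|..⟩ = √(576/7)·(1/24) = +0.377964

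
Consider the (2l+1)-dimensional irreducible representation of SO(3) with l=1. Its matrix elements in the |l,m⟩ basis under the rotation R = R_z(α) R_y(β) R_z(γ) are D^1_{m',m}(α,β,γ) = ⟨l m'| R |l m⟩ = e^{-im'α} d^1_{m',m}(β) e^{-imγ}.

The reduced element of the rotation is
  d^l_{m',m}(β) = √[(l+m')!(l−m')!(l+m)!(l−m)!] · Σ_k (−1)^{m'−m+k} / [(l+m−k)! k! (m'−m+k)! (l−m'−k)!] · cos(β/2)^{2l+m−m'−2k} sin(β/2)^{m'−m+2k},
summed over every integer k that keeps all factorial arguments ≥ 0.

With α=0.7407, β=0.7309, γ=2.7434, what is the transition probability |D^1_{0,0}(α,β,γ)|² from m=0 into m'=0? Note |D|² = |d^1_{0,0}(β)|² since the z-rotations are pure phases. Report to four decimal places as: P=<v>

D^1_{0,0}(0.7407,0.7309,2.7434) = e^{-i·0·0.7407}·d^1_{0,0}(0.7309)·e^{-i·0·2.7434}. Compute d first:
Half-angle: c=0.933963, s=0.357370. N=√(1·1·1·1)=1.000000
k: max(0,(0)−(0))=0 … min(1+(0),1−(0))=1
  k=0: (−1)^0·1.0000/(1)·0.9340^2·0.3574^0 = +0.872287
  k=1: (−1)^1·1.0000/(1)·0.9340^0·0.3574^2 = -0.127713
d^1_{0,0}(0.7309) = +0.872287 -0.127713 = +0.744574
|D^1_{0,0}|² = |d^1_{0,0}(β)|² = (+0.744574)² = 0.554390 (the z-rotation phases have unit modulus)

P=0.5544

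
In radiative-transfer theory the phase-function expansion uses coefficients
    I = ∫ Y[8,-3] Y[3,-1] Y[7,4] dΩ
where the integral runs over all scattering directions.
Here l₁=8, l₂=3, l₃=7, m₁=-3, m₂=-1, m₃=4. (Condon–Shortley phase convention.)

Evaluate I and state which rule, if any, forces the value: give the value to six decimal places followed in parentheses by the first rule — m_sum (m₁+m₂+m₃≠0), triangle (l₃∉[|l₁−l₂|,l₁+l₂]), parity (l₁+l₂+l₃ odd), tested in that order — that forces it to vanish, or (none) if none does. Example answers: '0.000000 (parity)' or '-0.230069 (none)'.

Checks pass: Σm=0; 18 even; l₃=7∈[5,11].
(2·8+1)(2·3+1)(2·7+1) = 1785
Δ: 4! 12! 2! / 19! → 1/5290740
sum: t=1:−1/7257600 t=2:+1/2073600 t=3:−1/7257600 = 1/4838400
3j²(8 3 7; 0 0 0) = Δ·Π!·Σ² = 252/20995  (sign -1)
sum: t=0:+1/1916006400 t=1:−1/43545600 t=2:+1/17418240 = 67/1916006400
3j²(8 3 7; -3 -1 4) = Δ·Π!·Σ² = 4489/352716  (sign -1)
combine: 4πI² = 1785·252/20995·4489/352716 = 282807/1037153
take √, sign +1: I = 0.14730542
No selection rule forces the value: the integral is nonzero (none).

0.147305 (none)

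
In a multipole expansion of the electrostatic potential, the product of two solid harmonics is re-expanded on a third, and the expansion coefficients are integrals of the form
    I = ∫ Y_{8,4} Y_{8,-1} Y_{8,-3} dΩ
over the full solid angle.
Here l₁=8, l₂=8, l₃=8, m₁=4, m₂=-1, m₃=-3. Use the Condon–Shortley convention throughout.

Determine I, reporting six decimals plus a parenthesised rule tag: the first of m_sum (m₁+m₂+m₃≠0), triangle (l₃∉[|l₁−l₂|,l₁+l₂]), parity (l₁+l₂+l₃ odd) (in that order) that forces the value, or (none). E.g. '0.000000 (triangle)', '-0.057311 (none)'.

Rules hold: Σm=0, L=24 even, 0≤8≤16.
N = 17·17·17 = 4913
Δ = 8!·8!·8!/25! = 1/236637794250
Racah Σ t=0..8: t=0:+1/65548320768000 t=1:−1/128024064000 t=2:+1/2985984000 t=3:−1/373248000 t=4:+1/191102976 t=5:−1/373248000 t=6:+1/2985984000 t=7:−1/128024064000 t=8:+1/65548320768000 = 11/20808990720
⇒ 3j(8 8 8; 0 0 0)² = 490/96577, sgn +1
Racah Σ t=0..4: t=0:+1/117050572800 t=1:−1/5225472000 t=2:+1/1492992000 t=3:−1/2090188800 t=4:+1/16721510400 = 1/14631321600
⇒ 3j(8 8 8; 4 -1 -3)² = 192/96577, sgn -1
4πI² = N·(3j₀)²·(3jₘ)² = 1599360/32273761
I = -1·√(0.049556/4π) = -0.06279765
No selection rule forces the value: the integral is nonzero (none).

-0.062798 (none)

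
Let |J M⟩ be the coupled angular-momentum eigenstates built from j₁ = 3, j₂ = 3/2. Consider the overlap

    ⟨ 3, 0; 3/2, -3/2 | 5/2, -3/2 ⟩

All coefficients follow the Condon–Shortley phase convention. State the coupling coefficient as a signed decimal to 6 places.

√[6·2!4!1!/8! · 3!3!0!3!1!4!] = √(1296/35)
  +(−1)^0/∏(0,2,3,0,1,1)! = 1/12  (running 1/12)
⟨..|..⟩ = √(1296/35)·(1/12) = +0.507093

+0.507093  (= +√(9/35))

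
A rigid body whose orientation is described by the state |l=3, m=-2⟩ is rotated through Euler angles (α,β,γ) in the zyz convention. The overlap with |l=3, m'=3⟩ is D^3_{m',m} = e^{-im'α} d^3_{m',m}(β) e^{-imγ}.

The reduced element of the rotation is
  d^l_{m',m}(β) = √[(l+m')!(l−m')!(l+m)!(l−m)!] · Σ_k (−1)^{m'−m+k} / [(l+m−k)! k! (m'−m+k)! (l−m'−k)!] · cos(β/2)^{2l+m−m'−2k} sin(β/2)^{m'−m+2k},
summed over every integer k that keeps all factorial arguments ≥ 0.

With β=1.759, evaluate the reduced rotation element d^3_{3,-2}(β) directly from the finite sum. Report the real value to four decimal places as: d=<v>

d^3_{3,-2}(β=1.7590) via the finite sum:
Half-angle: c=0.637536, s=0.770420. N=√(720·1·1·120)=293.938769
Admissible k: 0..0 (factorial args all ≥0)
  k=0: (−1)^5·293.9388/(120)·0.6375^1·0.7704^5 = -0.423857
d^3_{3,-2}(1.7590) = -0.423857

d=-0.4239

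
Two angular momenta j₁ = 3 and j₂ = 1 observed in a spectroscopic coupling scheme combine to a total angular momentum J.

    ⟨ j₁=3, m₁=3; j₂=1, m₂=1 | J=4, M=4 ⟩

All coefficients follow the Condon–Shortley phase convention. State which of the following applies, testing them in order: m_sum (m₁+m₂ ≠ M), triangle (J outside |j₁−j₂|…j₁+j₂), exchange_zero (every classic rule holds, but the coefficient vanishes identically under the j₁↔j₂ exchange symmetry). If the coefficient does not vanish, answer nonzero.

nonzero

m-sum: m₁+m₂ = 3+1 = 4, M = 4  ✓
triangle: |j₁−j₂| = 2 ≤ J = 4 ≤ j₁+j₂ = 4  ✓
exchange: j₁≠j₂ or m₁≠m₂ — the exchange symmetry imposes no constraint here
value check: CG = +1 = +1.000000 ≠ 0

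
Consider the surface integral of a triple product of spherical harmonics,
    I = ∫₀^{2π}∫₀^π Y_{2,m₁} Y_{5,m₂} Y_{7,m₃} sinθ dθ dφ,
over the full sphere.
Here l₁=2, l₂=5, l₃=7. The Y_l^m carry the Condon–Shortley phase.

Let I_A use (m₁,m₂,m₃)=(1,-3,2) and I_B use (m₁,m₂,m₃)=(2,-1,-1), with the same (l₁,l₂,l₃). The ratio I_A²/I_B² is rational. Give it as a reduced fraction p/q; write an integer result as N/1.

Shared (l₁,l₂,l₃)=(2,5,7): N and (l;000)² cancel in I_A²/I_B².
A: Δ = 0!·4!·10!/15! = 1/15015; Racah Σ t=0..0: t=0:+1/483840 = 1/483840; ⇒ 3j(2 5 7; 1 -3 2)² = 6/1001, sgn -1
B: Δ = 0!·4!·10!/15! = 1/15015; Racah Σ t=0..0: t=0:+1/414720 = 1/414720; ⇒ 3j(2 5 7; 2 -1 -1)² = 2/429, sgn +1
I_A²/I_B² = (6/1001)/(2/429) = 9/7

9/7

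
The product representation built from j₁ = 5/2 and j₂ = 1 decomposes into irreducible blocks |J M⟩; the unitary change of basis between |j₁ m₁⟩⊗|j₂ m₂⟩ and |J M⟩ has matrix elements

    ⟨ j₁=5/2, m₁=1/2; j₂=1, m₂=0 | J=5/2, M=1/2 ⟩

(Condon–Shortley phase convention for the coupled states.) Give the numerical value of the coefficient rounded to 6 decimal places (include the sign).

+0.169031  (= +√(1/35))

√[6·1!4!1!/7! · 3!2!1!1!3!2!] = √(144/35)
  +(−1)^0/∏(0,1,2,1,2,0)! = 1/4  (running 1/4)
  +(−1)^1/∏(1,0,1,0,3,1)! = -1/6  (running 1/12)
⟨..|..⟩ = √(144/35)·(1/12) = +0.169031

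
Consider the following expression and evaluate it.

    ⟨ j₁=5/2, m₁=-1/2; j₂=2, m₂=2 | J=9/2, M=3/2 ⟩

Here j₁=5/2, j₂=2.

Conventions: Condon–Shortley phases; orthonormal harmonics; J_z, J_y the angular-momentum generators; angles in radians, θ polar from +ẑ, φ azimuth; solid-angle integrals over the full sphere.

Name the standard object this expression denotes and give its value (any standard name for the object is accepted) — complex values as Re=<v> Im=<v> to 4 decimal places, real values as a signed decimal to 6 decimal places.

Clebsch–Gordan coefficient, +√(5/42) ≈ +0.345033

This is a Clebsch–Gordan (vector-coupling) coefficient.
√[10·0!5!4!/10! · 2!3!4!0!6!3!] = √(69120/7)
  +(−1)^0/∏(0,0,3,4,2,0)! = 1/288  (running 1/288)
⟨..|..⟩ = √(69120/7)·(1/288) = +0.345033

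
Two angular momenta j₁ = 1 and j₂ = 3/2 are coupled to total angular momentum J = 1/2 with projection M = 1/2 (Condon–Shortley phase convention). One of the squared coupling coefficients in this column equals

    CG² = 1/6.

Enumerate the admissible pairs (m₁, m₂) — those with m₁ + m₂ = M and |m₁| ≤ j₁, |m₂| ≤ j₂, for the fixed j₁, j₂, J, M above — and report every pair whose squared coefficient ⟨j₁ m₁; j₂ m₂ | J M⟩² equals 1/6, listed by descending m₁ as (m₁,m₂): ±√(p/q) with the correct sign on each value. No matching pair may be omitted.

(1,-1/2): +√(1/6)

Admissible pairs with m₁+m₂ = M = 1/2: (-1,3/2), (0,1/2), (1,-1/2)
  (m₁,m₂)=(1,-1/2): CG² = 1/6, CG = +√(1/6)   ← matches the target
  (m₁,m₂)=(0,1/2): CG² = 1/3, CG = −√(1/3)
  (m₁,m₂)=(-1,3/2): CG² = 1/2, CG = +√(1/2)
Pairs with CG² = 1/6: (1,-1/2): +√(1/6)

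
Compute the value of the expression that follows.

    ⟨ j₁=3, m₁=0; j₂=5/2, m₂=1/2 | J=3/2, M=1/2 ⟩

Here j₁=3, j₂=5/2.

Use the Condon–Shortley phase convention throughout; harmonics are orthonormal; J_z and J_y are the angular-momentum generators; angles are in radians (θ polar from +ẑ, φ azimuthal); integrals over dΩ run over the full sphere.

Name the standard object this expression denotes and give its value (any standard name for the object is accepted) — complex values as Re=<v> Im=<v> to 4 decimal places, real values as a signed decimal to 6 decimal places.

This is a Clebsch–Gordan (vector-coupling) coefficient.
√[4·4!2!1!/8! · 3!3!3!2!2!1!] = √(144/35)
  +(−1)^2/∏(2,2,1,1,1,0)! = 1/4  (running 1/4)
  +(−1)^3/∏(3,1,0,0,2,1)! = -1/12  (running 1/6)
⟨..|..⟩ = √(144/35)·(1/6) = +0.338062

Clebsch–Gordan coefficient, +√(4/35) ≈ +0.338062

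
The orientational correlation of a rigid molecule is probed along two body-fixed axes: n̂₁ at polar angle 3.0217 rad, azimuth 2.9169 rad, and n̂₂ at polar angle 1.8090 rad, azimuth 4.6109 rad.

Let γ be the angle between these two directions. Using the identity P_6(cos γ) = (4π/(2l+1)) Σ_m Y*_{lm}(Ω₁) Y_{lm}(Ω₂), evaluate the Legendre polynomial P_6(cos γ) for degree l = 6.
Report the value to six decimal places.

Addition theorem: P_6(cos γ) = (4π/13) Σ_m Y*_{lm}(Ω₁) Y_{lm}(Ω₂), m = −6…6:
  term(m=-6) = -0.000000+0.000000i   from Y*(Ω₁)=+0.000000-0.000001i, Y(Ω₂)=-0.333685-0.232690i
  term(m=-5) = -0.000008-0.000011i   from Y*(Ω₁)=+0.000018-0.000037i, Y(Ω₂)=+0.166279-0.299058i
  term(m=-4) = -0.000078+0.000042i   from Y*(Ω₁)=+0.000447-0.000562i, Y(Ω₂)=-0.113286-0.048694i
  term(m=-3) = -0.001056-0.002725i   from Y*(Ω₁)=+0.006780-0.005417i, Y(Ω₂)=+0.100953-0.321265i
  term(m=-2) = -0.002132+0.000536i   from Y*(Ω₁)=+0.064293-0.031008i, Y(Ω₂)=-0.030163-0.006208i
  term(m=-1) = -0.014602-0.117920i   from Y*(Ω₁)=+0.357290-0.081659i, Y(Ω₂)=+0.032846-0.322533i
  term(m=+0) = -0.005006+0.000000i   from Y*(Ω₁)=+0.869204-0.000000i, Y(Ω₂)=-0.005760+0.000000i
  term(m=+1) = -0.014602+0.117920i   from Y*(Ω₁)=-0.357290-0.081659i, Y(Ω₂)=-0.032846-0.322533i
  term(m=+2) = -0.002132-0.000536i   from Y*(Ω₁)=+0.064293+0.031008i, Y(Ω₂)=-0.030163+0.006208i
  term(m=+3) = -0.001056+0.002725i   from Y*(Ω₁)=-0.006780-0.005417i, Y(Ω₂)=-0.100953-0.321265i
  term(m=+4) = -0.000078-0.000042i   from Y*(Ω₁)=+0.000447+0.000562i, Y(Ω₂)=-0.113286+0.048694i
  term(m=+5) = -0.000008+0.000011i   from Y*(Ω₁)=-0.000018-0.000037i, Y(Ω₂)=-0.166279-0.299058i
  term(m=+6) = -0.000000-0.000000i   from Y*(Ω₁)=+0.000000+0.000001i, Y(Ω₂)=-0.333685+0.232690i
Total Σ_m = -0.040759+0.000000i. Multiply by 0.966644: -0.039399+0.000000i. P_6(cos γ) = -0.039399

-0.039399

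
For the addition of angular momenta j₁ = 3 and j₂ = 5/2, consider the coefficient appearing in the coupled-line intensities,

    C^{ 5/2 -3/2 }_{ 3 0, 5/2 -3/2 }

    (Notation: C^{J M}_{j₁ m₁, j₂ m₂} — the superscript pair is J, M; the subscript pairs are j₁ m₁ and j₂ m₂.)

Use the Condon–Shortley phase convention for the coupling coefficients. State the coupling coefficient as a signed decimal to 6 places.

−√(7/30) ≈ -0.483046

j₁+j₂−J=3  J+j₁−j₂=3  J−j₁+j₂=2  j₁+j₂+J+1=9
(j₁±m₁, j₂±m₂, J±M) = (3,3,1,4,1,4)
P² = 864/35
sum k=0..1:
  [0] +1/36 = 1/36
  [1] −1/8 = -1/8
S = -7/72
C² = P²·S² = 7/30 ; C = -0.483046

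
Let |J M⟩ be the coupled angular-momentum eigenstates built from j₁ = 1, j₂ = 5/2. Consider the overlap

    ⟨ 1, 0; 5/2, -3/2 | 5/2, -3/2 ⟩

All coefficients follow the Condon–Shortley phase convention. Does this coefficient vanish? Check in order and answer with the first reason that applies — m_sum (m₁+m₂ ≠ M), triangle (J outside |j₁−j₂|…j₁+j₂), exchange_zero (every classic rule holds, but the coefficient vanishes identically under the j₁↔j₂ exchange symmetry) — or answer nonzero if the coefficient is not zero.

nonzero

m-sum: m₁+m₂ = 0+(-3/2) = -3/2, M = -3/2  ✓
triangle: |j₁−j₂| = 3/2 ≤ J = 5/2 ≤ j₁+j₂ = 7/2  ✓
exchange: j₁≠j₂ or m₁≠m₂ — the exchange symmetry imposes no constraint here
value check: CG = +√(9/35) = +0.507093 ≠ 0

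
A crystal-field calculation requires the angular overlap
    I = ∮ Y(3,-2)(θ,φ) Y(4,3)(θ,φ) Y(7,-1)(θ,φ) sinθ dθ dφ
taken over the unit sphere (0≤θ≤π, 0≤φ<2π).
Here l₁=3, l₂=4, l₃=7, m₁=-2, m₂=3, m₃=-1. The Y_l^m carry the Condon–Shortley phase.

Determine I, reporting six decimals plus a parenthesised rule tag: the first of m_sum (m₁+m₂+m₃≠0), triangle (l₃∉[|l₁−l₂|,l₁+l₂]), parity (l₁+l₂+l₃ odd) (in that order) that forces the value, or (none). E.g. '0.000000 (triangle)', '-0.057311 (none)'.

-0.046682 (none)

Checks pass: Σm=0; 14 even; l₃=7∈[1,7].
(2·3+1)(2·4+1)(2·7+1) = 945
Δ: 0! 6! 8! / 15! → 1/45045
sum: t=0:+1/20736 = 1/20736
3j²(3 4 7; 0 0 0) = Δ·Π!·Σ² = 35/1287  (sign -1)
sum: t=0:+1/604800 = 1/604800
3j²(3 4 7; -2 3 -1) = Δ·Π!·Σ² = 16/15015  (sign +1)
combine: 4πI² = 945·35/1287·16/15015 = 560/20449
take √, sign -1: I = -0.04668239
No selection rule forces the value: the integral is nonzero (none).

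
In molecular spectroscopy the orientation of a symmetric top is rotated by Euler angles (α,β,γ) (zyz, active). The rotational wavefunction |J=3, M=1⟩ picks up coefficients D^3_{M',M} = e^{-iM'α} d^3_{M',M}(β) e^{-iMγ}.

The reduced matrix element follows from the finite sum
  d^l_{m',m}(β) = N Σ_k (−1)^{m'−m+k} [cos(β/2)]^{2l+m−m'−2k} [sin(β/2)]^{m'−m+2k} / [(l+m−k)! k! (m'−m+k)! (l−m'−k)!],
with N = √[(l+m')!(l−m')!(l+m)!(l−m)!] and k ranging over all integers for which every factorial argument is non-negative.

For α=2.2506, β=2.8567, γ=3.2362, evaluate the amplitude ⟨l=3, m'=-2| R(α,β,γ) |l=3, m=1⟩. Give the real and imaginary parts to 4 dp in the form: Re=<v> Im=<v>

Re=-0.1232 Im=-0.3901

First d^3_{-2,1}(β=2.8567), then the phase factors e^{-i(-2)α} and e^{-i(1)γ}:
Half-angle: c=0.141965, s=0.989872. N=√(1·120·24·2)=75.894664
The bounds max(0,m−m')=3 and min(l+m,l−m')=4 give 2 terms
  k=3: (−1)^0·75.8947/(12)·0.1420^3·0.9899^3 = +0.017551
  k=4: (−1)^1·75.8947/(24)·0.1420^1·0.9899^5 = -0.426654
d^3_{-2,1}(2.8567) = +0.017551 -0.426654 = -0.409103
Phases: e^{-i·(-2)·2.2506}=-0.209623-0.977782i, e^{-i·(1)·3.2362}=-0.995528+0.094466i ⇒ D=-0.123161-0.390124i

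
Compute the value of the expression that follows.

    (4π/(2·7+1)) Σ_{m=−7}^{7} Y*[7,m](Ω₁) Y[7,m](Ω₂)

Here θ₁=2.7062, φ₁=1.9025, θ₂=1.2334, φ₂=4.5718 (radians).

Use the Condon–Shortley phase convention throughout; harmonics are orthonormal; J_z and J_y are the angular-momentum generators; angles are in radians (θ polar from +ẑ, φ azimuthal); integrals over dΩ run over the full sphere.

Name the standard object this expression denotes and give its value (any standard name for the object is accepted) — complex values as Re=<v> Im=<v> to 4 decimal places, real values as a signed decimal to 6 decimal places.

This sum is the spherical-harmonic addition theorem: it equals the Legendre polynomial P_l(cos γ) of the angle γ between the two directions.
Term-by-term m-sum for l=7 (normalisation 4π/15 = 0.837758):
  m=-7: (0.000868, 0.000810) × (0.277407, -0.184406) = (0.000390, 0.000065)  (running Σ = (0.000390, 0.000065))
  m=-6: (-0.003889, 0.008721) × (-0.290689, -0.326617) = (0.003979, -0.001265)  (running Σ = (0.004369, -0.001200))
  m=-5: (-0.047258, -0.004156) × (-0.075345, 0.088920) = (0.003930, -0.003889)  (running Σ = (0.008299, -0.005089))
  m=-4: (-0.039101, -0.157070) × (-0.256709, -0.161787) = (-0.015374, 0.046647)  (running Σ = (-0.007075, 0.041558))
  m=-3: (0.316031, -0.205110) × (-0.095714, 0.213316) = (0.013505, 0.087046)  (running Σ = (0.006430, 0.128604))
  m=-2: (0.421855, 0.329713) × (-0.206608, -0.059674) = (-0.067483, -0.093295)  (running Σ = (-0.061053, 0.035309))
  m=-1: (-0.085975, 0.249616) × (-0.037280, 0.263420) = (-0.062549, -0.031953)  (running Σ = (-0.123602, 0.003356))
  m=0: (0.374084, -0.000000) × (-0.186234, 0.000000) = (-0.069667, 0.000000)  (running Σ = (-0.193269, 0.003356))
  m=1: (0.085975, 0.249616) × (0.037280, 0.263420) = (-0.062549, 0.031953)  (running Σ = (-0.255818, 0.035309))
  m=2: (0.421855, -0.329713) × (-0.206608, 0.059674) = (-0.067483, 0.093295)  (running Σ = (-0.323301, 0.128604))
  m=3: (-0.316031, -0.205110) × (0.095714, 0.213316) = (0.013505, -0.087046)  (running Σ = (-0.309796, 0.041558))
  m=4: (-0.039101, 0.157070) × (-0.256709, 0.161787) = (-0.015374, -0.046647)  (running Σ = (-0.325170, -0.005089))
  m=5: (0.047258, -0.004156) × (0.075345, 0.088920) = (0.003930, 0.003889)  (running Σ = (-0.321240, -0.001200))
  m=6: (-0.003889, -0.008721) × (-0.290689, 0.326617) = (0.003979, 0.001265)  (running Σ = (-0.317261, 0.000065))
  m=7: (-0.000868, 0.000810) × (-0.277407, -0.184406) = (0.000390, -0.000065)  (running Σ = (-0.316871, 0.000000))
Accumulated sum (-0.316871, 0.000000); after 4π/(2l+1) scaling, (-0.265461, 0.000000) ⇒ P_7 = -0.265461

Legendre polynomial (addition theorem), -0.265461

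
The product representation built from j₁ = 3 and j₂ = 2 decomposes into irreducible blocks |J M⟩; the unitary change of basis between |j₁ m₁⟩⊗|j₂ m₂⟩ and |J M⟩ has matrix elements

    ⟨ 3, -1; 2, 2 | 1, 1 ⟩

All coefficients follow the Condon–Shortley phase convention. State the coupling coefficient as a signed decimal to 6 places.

triangle: 4!*2!*0!/7! = 48/5040
(j±m)!: 2!*4!*4!*0!*2!*0! = 2304
prefactor² = (2J+1)*Δ*N² = 2304/35
  k=4: +1/(4!*0!*0!*0!*2!*0!) = 1/48
Σ = 1/48  ⇒  CG² = 2304/35*(1/48)² = 1/35
CG = +√(1/35) = +0.169031

+√(1/35) = +0.169031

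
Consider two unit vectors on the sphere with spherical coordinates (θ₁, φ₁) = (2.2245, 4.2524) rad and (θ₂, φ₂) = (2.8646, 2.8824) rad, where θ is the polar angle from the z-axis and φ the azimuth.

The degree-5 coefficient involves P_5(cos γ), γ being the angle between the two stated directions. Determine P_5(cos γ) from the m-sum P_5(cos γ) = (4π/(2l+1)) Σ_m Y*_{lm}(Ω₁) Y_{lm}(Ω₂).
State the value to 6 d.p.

-0.221006

Expand P_5 via completeness: Σ_{m} conj(Y_{5,m}) at Ω₁ times Y_{5,m} at Ω₂ —
  m=-5: Y*=-0.109116+0.097482i  Y=-0.000193-0.000683i  product +0.000088+0.000056i
  m=-4: Y*=+0.094258+0.341695i  Y=-0.004019-0.006796i  product +0.001943-0.002014i
  m=-3: Y*=+0.395642+0.076430i  Y=-0.036939-0.036366i  product -0.011835-0.017211i
  m=-2: Y*=+0.043074-0.056565i  Y=-0.188028-0.107255i  product -0.014166+0.006016i
  m=-1: Y*=+0.147340+0.297395i  Y=-0.509952-0.135217i  product -0.034923-0.171580i
  m=+0: Y*=+0.161527-0.000000i  Y=-0.468474+0.000000i  product -0.075671+0.000000i
  m=+1: Y*=-0.147340+0.297395i  Y=+0.509952-0.135217i  product -0.034923+0.171580i
  m=+2: Y*=+0.043074+0.056565i  Y=-0.188028+0.107255i  product -0.014166-0.006016i
  m=+3: Y*=-0.395642+0.076430i  Y=+0.036939-0.036366i  product -0.011835+0.017211i
  m=+4: Y*=+0.094258-0.341695i  Y=-0.004019+0.006796i  product +0.001943+0.002014i
  m=+5: Y*=+0.109116+0.097482i  Y=+0.000193-0.000683i  product +0.000088-0.000056i
Accumulated sum -0.193458-0.000000i; after 4π/(2l+1) scaling, -0.221006-0.000000i ⇒ P_5 = -0.221006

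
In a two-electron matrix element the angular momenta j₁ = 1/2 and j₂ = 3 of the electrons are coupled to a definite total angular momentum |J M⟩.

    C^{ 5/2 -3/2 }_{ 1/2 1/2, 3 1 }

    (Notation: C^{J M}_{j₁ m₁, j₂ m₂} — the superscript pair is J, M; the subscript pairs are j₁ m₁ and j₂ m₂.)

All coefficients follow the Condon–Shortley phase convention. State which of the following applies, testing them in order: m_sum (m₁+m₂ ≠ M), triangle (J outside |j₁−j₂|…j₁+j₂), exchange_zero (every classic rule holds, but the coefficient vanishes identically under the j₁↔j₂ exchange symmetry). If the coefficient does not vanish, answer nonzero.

m-sum: m₁+m₂ = 1/2+1 = 3/2, M = -3/2  ✗ ⇒ coefficient is 0

m_sum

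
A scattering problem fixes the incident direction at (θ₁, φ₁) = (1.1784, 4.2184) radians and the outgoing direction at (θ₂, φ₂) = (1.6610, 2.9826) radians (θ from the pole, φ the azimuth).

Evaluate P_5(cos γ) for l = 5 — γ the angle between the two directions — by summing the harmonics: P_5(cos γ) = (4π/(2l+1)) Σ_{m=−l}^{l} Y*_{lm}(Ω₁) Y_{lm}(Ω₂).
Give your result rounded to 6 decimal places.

Summing Y*_{l m}(θ₁,φ₁)·Y_{l m}(θ₂,φ₂) over m ∈ [−5, 5]; prefactor 4π/(2·5+1) = 1.142397:
  m=-5: (-0.19452 + 0.24470j) × (-0.31848 - 0.32463j) = 0.14139 - 0.01478j  (running Σ = 0.14139 - 0.01478j)
  m=-4: (-0.16126 - 0.37599j) × (-0.10465 - 0.07726j) = -0.01217 + 0.05180j  (running Σ = 0.12922 + 0.03702j)
  m=-3: (0.08592 + 0.00765j) × (0.28143 + 0.14543j) = 0.02307 + 0.01465j  (running Σ = 0.15229 + 0.05167j)
  m=-2: (0.17094 - 0.25931j) × (0.14034 + 0.04619j) = 0.03597 - 0.02849j  (running Σ = 0.18825 + 0.02318j)
  m=-1: (0.08394 + 0.15586j) × (-0.27961 - 0.04483j) = -0.01648 - 0.04734j  (running Σ = 0.17177 - 0.02417j)
  m=0: (0.27329 + 0.00000j) × (-0.15209 + 0.00000j) = -0.04156 + 0.00000j  (running Σ = 0.13021 - 0.02417j)
  m=1: (-0.08394 + 0.15586j) × (0.27961 - 0.04483j) = -0.01648 + 0.04734j  (running Σ = 0.11373 + 0.02318j)
  m=2: (0.17094 + 0.25931j) × (0.14034 - 0.04619j) = 0.03597 + 0.02849j  (running Σ = 0.14969 + 0.05167j)
  m=3: (-0.08592 + 0.00765j) × (-0.28143 + 0.14543j) = 0.02307 - 0.01465j  (running Σ = 0.17276 + 0.03702j)
  m=4: (-0.16126 + 0.37599j) × (-0.10465 + 0.07726j) = -0.01217 - 0.05180j  (running Σ = 0.16059 - 0.01478j)
  m=5: (0.19452 + 0.24470j) × (0.31848 - 0.32463j) = 0.14139 + 0.01478j  (running Σ = 0.30198 + 0.00000j)
Σ over m = 0.30198 + 0.00000j; ×(4π/11) → 0.34498 + 0.00000j. Real part: 0.344978

0.344978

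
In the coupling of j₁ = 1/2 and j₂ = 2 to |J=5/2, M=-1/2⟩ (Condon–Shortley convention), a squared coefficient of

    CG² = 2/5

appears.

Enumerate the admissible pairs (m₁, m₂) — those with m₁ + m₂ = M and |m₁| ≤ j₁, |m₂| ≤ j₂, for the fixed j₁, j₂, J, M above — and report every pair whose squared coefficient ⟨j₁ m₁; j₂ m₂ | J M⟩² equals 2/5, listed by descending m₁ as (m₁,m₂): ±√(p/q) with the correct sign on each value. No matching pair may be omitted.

(1/2,-1): +√(2/5)

Admissible pairs with m₁+m₂ = M = -1/2: (-1/2,0), (1/2,-1)
  (m₁,m₂)=(1/2,-1): CG² = 2/5, CG = +√(2/5)   ← matches the target
  (m₁,m₂)=(-1/2,0): CG² = 3/5, CG = +√(3/5)
Pairs with CG² = 2/5: (1/2,-1): +√(2/5)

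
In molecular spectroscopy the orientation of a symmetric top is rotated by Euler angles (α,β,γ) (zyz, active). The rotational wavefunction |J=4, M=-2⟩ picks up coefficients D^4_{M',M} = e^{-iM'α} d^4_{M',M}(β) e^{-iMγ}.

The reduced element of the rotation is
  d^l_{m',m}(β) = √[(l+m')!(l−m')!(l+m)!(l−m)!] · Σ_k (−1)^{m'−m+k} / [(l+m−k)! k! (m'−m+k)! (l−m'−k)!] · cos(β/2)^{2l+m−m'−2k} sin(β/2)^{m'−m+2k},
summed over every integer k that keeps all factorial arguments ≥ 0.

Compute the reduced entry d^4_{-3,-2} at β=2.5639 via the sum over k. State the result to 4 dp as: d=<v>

d^4_{-3,-2}(β=2.5639) via the finite sum:
With c≡cos(β/2)=0.284847 and s≡sin(β/2)=0.958573, N=[1·5040·2·720]^{1/2}=2693.993318
Admissible k: 1..2 (factorial args all ≥0)
  k=1: (−1)^0·2693.9933/(720)·0.2848^7·0.9586^1 = +0.000546
  k=2: (−1)^1·2693.9933/(240)·0.2848^5·0.9586^3 = -0.018540
d^4_{-3,-2}(2.5639) = +0.000546 -0.018540 = -0.017995

d=-0.0180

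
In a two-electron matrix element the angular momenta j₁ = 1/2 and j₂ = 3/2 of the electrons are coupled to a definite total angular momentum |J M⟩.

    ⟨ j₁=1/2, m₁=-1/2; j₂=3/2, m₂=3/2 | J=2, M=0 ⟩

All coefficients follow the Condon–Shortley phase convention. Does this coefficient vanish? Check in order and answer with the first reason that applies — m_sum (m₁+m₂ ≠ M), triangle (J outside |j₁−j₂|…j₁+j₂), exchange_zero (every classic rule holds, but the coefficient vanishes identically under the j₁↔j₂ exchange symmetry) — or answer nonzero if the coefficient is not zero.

m_sum

m-sum: m₁+m₂ = -1/2+3/2 = 1, M = 0  ✗ ⇒ coefficient is 0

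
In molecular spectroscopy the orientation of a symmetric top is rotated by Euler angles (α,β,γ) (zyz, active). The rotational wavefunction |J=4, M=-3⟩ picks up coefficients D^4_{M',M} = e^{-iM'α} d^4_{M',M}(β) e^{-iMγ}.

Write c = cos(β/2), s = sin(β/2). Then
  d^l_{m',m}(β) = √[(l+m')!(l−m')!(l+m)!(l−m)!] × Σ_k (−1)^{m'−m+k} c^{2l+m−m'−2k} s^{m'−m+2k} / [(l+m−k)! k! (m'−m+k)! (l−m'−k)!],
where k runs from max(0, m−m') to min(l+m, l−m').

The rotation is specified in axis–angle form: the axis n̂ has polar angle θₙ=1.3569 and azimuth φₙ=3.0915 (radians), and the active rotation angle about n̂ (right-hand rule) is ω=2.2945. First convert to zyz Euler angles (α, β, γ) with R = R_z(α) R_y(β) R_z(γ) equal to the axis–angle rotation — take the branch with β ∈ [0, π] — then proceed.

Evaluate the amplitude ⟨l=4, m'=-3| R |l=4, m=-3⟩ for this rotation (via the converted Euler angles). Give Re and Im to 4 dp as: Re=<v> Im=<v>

Re=0.0412 Im=-0.0226

Axis–angle → zyz. n̂ = (sinθₙcosφₙ, sinθₙsinφₙ, cosθₙ) = (-0.975985, +0.048931, +0.212269), ω = 2.2945.
R = I cosω + sinω [n̂]ₓ + (1−cosω) n̂n̂ᵀ gives
  R = [+0.921126, -0.238443, -0.307687; +0.079688, -0.658185, +0.748627; -0.381020, -0.714099, -0.587271]
β = atan2(√(R₁₃²+R₂₃²), R₃₃) = 2.198479; α = atan2(R₂₃, R₁₃) mod 2π = 1.960750; γ = atan2(R₃₂, −R₃₁) mod 2π = 5.202528
D^4_{-3,-3}(1.9608,2.1985,5.2025) = e^{-i·-3·1.9608}·d^4_{-3,-3}(2.1985)·e^{-i·-3·5.2025}. Compute d first:
c=cos(2.198479/2)=0.454274, s=sin(2.198479/2)=0.890862; N=√[1·5040·1·5040]=5040.000000
k∈{0,1} keeps every argument non-negative
  k=0: (−1)^0·5040.0000/(5040)·0.4543^8·0.8909^0 = +0.001814
  k=1: (−1)^1·5040.0000/(720)·0.4543^6·0.8909^2 = -0.048823
d^4_{-3,-3}(2.1985) = +0.001814 -0.048823 = -0.047010
Attach z-rotation phases: D = e^{-i(-3)(1.9608)}·(-0.047010)·e^{-i(-3)(5.2025)} = +0.041225-0.022592i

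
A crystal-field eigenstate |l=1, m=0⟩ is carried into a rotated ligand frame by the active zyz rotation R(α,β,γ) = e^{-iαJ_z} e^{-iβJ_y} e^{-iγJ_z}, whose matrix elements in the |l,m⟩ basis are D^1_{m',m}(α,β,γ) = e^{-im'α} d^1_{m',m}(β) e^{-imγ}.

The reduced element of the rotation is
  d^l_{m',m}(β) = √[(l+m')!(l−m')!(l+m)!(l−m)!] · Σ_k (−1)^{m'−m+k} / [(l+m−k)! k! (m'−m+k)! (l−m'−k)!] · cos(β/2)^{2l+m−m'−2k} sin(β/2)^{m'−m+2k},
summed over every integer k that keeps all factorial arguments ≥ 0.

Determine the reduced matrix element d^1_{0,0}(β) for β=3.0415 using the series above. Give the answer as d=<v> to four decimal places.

d=-0.9950

d^1_{0,0}(β=3.0415) via the finite sum:
With c≡cos(β/2)=0.050025 and s≡sin(β/2)=0.998748, N=[1·1·1·1]^{1/2}=1.000000
k∈{0,1} keeps every argument non-negative
  k=0: (−1)^0·1.0000/(1)·0.0500^2·0.9987^0 = +0.002503
  k=1: (−1)^1·1.0000/(1)·0.0500^0·0.9987^2 = -0.997497
d^1_{0,0}(3.0415) = +0.002503 -0.997497 = -0.994995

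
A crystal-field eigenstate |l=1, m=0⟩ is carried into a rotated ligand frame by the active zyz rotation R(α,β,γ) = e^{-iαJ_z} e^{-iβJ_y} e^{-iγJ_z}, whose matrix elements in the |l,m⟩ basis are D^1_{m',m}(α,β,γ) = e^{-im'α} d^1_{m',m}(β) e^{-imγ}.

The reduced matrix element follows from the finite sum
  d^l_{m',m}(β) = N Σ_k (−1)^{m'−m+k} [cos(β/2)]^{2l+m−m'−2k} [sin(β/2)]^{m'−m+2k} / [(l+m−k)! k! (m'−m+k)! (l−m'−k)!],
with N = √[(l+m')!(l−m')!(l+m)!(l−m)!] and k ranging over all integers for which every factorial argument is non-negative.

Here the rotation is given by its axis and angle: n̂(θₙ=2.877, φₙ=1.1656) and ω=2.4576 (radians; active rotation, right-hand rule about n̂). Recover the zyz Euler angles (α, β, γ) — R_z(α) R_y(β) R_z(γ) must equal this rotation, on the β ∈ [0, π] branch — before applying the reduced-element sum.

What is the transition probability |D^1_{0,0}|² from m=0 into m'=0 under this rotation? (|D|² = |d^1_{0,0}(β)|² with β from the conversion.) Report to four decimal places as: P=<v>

Axis–angle → zyz. n̂ = (sinθₙcosφₙ, sinθₙsinφₙ, cosθₙ) = (+0.103089, +0.240340, -0.965199), ω = 2.4576.
R = I cosω + sinω [n̂]ₓ + (1−cosω) n̂n̂ᵀ gives
  R = [-0.756192, +0.653882, -0.024752; -0.565922, -0.672523, -0.476912; -0.328490, -0.346629, +0.878603]
β = atan2(√(R₁₃²+R₂₃²), R₃₃) = 0.497868; α = atan2(R₂₃, R₁₃) mod 2π = 4.660534; γ = atan2(R₃₂, −R₃₁) mod 2π = 5.470927
D^1_{0,0}(4.6605,0.4979,5.4709) = e^{-i·0·4.6605}·d^1_{0,0}(0.4979)·e^{-i·0·5.4709}. Compute d first:
c=cos(0.497868/2)=0.969176, s=sin(0.497868/2)=0.246371; N=√[1·1·1·1]=1.000000
Admissible k: 0..1 (factorial args all ≥0)
  k=0: (−1)^0·1.0000/(1)·0.9692^2·0.2464^0 = +0.939301
  k=1: (−1)^1·1.0000/(1)·0.9692^0·0.2464^2 = -0.060699
d^1_{0,0}(0.4979) = +0.939301 -0.060699 = +0.878603
|D^1_{0,0}|² = |d^1_{0,0}(β)|² = (+0.878603)² = 0.771943 (the z-rotation phases have unit modulus)

P=0.7719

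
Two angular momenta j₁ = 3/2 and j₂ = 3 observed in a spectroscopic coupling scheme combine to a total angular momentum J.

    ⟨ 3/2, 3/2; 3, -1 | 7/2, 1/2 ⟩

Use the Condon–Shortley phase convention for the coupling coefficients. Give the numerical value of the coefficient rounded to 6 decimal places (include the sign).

+0.617213  (= +√(8/21))

√[8·1!2!5!/9! · 3!0!2!4!4!3!] = √(1536/7)
  +(−1)^0/∏(0,1,0,2,2,3)! = 1/24  (running 1/24)
⟨..|..⟩ = √(1536/7)·(1/24) = +0.617213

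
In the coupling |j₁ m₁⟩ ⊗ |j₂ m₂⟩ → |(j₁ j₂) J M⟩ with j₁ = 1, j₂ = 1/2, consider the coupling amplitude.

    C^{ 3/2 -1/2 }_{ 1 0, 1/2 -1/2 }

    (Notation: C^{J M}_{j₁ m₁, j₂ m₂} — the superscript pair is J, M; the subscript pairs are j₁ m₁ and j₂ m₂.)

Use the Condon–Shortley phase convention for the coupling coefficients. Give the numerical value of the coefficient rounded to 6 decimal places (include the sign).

j₁+j₂−J=0  J+j₁−j₂=2  J−j₁+j₂=1  j₁+j₂+J+1=4
(j₁±m₁, j₂±m₂, J±M) = (1,1,0,1,1,2)
P² = 2/3
sum k=0..0:
  [0] +1/1 = 1
S = 1
C² = P²·S² = 2/3 ; C = +0.816497

+0.816497  (= +√(2/3))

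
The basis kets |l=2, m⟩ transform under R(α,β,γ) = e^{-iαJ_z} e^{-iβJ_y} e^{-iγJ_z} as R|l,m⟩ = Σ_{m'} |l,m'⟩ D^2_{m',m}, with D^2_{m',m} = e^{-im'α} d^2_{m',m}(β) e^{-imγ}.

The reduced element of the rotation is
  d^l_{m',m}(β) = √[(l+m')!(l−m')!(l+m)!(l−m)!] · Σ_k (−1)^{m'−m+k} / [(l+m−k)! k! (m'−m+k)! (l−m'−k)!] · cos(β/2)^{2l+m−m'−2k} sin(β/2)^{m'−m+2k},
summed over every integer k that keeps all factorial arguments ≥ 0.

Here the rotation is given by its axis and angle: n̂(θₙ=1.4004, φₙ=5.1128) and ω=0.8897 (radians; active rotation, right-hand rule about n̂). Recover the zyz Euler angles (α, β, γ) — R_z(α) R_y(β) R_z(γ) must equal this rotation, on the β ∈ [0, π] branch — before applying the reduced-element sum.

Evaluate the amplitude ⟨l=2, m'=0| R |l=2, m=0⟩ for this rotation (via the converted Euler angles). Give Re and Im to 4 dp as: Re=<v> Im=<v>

Axis–angle → zyz. n̂ = (sinθₙcosφₙ, sinθₙsinφₙ, cosθₙ) = (+0.384152, -0.907564, +0.169573), ω = 0.8897.
R = I cosω + sinω [n̂]ₓ + (1−cosω) n̂n̂ᵀ gives
  R = [+0.684299, -0.260860, -0.680945; +0.002617, +0.934696, -0.355438; +0.729197, +0.241444, +0.640295]
β = atan2(√(R₁₃²+R₂₃²), R₃₃) = 0.875915; α = atan2(R₂₃, R₁₃) mod 2π = 3.622667; γ = atan2(R₃₂, −R₃₁) mod 2π = 2.821845
Split into d^2_{0,0}(β=0.8759) × two z-phases.
Half-angle: c=0.905620, s=0.424090. N=√(2·2·2·2)=4.000000
k: max(0,(0)−(0))=0 … min(2+(0),2−(0))=2
  k=0: (−1)^0·4.0000/(4)·0.9056^4·0.4241^0 = +0.672642
  k=1: (−1)^1·4.0000/(1)·0.9056^2·0.4241^2 = -0.590023
  k=2: (−1)^2·4.0000/(4)·0.9056^0·0.4241^4 = +0.032347
d^2_{0,0}(0.8759) = +0.672642 -0.590023 +0.032347 = +0.114966
Attach z-rotation phases: D = e^{-i(0)(3.6227)}·(+0.114966)·e^{-i(0)(2.8218)} = +0.114966+0.000000i

Re=0.1150 Im=0.0000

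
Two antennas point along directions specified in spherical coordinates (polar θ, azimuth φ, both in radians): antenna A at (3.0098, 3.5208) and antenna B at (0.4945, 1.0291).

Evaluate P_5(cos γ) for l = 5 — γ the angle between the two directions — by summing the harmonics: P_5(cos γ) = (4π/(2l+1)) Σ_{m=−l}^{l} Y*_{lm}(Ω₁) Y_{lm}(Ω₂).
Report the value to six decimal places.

Expand P_5 via completeness: Σ_{m} conj(Y_{5,m}) at Ω₁ times Y_{5,m} at Ω₂ —
  m=-5: Y*=(0.000006, -0.000017)  Y=(0.004690, 0.010143)  product (0.000000, -0.000000)
  m=-4: Y*=(-0.000023, -0.000433)  Y=(-0.036789, 0.054240)  product (0.000024, 0.000015)
  m=-3: Y*=(-0.002585, -0.005590)  Y=(-0.220550, -0.011986)  product (0.000503, 0.001264)
  m=-2: Y*=(-0.041032, -0.038875)  Y=(-0.208388, -0.393143)  product (-0.006733, 0.024232)
  m=-1: Y*=(-0.294128, -0.117208)  Y=(0.216205, -0.359301)  product (-0.105705, 0.080340)
  m=+0: Y*=(-0.817550, -0.000000)  Y=(-0.145885, 0.000000)  product (0.119268, 0.000000)
  m=+1: Y*=(0.294128, -0.117208)  Y=(-0.216205, -0.359301)  product (-0.105705, -0.080340)
  m=+2: Y*=(-0.041032, 0.038875)  Y=(-0.208388, 0.393143)  product (-0.006733, -0.024232)
  m=+3: Y*=(0.002585, -0.005590)  Y=(0.220550, -0.011986)  product (0.000503, -0.001264)
  m=+4: Y*=(-0.000023, 0.000433)  Y=(-0.036789, -0.054240)  product (0.000024, -0.000015)
  m=+5: Y*=(-0.000006, -0.000017)  Y=(-0.004690, 0.010143)  product (0.000000, 0.000000)
Accumulated sum (-0.104552, 0.000000); after 4π/(2l+1) scaling, (-0.119440, 0.000000) ⇒ P_5 = -0.119440

-0.119440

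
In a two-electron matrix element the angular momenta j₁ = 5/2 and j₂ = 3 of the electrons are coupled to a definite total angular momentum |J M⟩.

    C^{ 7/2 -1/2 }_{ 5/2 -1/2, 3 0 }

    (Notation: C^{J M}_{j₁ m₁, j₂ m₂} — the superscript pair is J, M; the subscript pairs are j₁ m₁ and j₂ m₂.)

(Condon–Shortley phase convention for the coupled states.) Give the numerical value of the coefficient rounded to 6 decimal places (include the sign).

−√(4/21) ≈ -0.436436

triangle: 2!*3!*4!/10! = 288/3628800
(j±m)!: 2!*3!*3!*3!*3!*4! = 62208
prefactor² = (2J+1)*Δ*N² = 6912/175
  k=0: +1/(0!*2!*3!*3!*0!*1!) = 1/72
  k=1: −1/(1!*1!*2!*2!*1!*2!) = -1/8
  k=2: +1/(2!*0!*1!*1!*2!*3!) = 1/24
Σ = -5/72  ⇒  CG² = 6912/175*(-5/72)² = 4/21
CG = −√(4/21) = -0.436436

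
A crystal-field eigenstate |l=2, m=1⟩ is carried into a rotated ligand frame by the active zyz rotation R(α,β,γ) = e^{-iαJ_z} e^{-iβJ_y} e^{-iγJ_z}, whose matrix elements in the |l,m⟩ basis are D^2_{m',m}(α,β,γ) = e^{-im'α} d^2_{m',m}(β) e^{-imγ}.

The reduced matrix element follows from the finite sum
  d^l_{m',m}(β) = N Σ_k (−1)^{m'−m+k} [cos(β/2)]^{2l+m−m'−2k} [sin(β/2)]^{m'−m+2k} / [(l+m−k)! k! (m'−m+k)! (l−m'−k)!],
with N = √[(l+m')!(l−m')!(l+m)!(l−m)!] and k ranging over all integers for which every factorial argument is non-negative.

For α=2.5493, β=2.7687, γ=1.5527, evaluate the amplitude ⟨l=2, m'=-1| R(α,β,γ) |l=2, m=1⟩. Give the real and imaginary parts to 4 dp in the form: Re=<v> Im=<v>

Split into d^2_{-1,1}(β=2.7687) × two z-phases.
c=cos(2.768700/2)=0.185368, s=sin(2.768700/2)=0.982669; N=√[1·6·6·1]=6.000000
k∈{2,3} keeps every argument non-negative
  k=2: (−1)^0·6.0000/(2)·0.1854^2·0.9827^2 = +0.099542
  k=3: (−1)^1·6.0000/(6)·0.1854^0·0.9827^4 = -0.932458
d^2_{-1,1}(2.7687) = +0.099542 -0.932458 = -0.832916
Phases: e^{-i·(-1)·2.5493}=-0.829663+0.558265i, e^{-i·(1)·1.5527}=+0.018095-0.999836i ⇒ D=-0.452407-0.699341i

Re=-0.4524 Im=-0.6993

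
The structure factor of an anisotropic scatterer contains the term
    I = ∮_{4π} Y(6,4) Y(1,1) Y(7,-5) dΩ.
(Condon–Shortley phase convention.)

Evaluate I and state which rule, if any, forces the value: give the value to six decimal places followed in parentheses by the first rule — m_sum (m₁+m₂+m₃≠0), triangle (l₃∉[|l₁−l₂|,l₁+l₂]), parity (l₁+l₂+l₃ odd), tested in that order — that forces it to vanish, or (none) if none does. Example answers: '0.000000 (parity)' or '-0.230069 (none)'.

Checks pass: Σm=0; 14 even; l₃=7∈[5,7].
(2·6+1)(2·1+1)(2·7+1) = 585
Δ: 0! 12! 2! / 15! → 1/1365
sum: t=0:+1/518400 = 1/518400
3j²(6 1 7; 0 0 0) = Δ·Π!·Σ² = 7/195  (sign -1)
sum: t=0:+1/14515200 = 1/14515200
3j²(6 1 7; 4 1 -5) = Δ·Π!·Σ² = 22/455  (sign +1)
combine: 4πI² = 585·7/195·22/455 = 66/65
take √, sign -1: I = -0.28425647
No selection rule forces the value: the integral is nonzero (none).

-0.284256 (none)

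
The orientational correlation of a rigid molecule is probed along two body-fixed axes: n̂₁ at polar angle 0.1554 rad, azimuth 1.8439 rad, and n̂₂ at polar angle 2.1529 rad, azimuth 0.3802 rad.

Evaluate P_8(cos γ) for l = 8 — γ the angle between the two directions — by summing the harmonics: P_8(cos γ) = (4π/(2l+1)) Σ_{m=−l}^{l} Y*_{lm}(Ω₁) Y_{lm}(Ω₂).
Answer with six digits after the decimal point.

0.011322

Addition theorem: P_8(cos γ) = (4π/17) Σ_m Y*_{lm}(Ω₁) Y_{lm}(Ω₂), m = −8…8:
  term(m=-8) = (0.000000, -0.000000)   from Y*(Ω₁)=(-0.000000, 0.000000), Y(Ω₂)=(-0.121553, -0.012195)
  term(m=-7) = (0.000001, 0.000001)   from Y*(Ω₁)=(0.000004, 0.000001), Y(Ω₂)=(0.285249, 0.148573)
  term(m=-6) = (-0.000026, 0.000019)   from Y*(Ω₁)=(0.000005, -0.000070), Y(Ω₂)=(-0.294676, -0.342554)
  term(m=-5) = (-0.000118, -0.000199)   from Y*(Ω₁)=(-0.000813, 0.000169), Y(Ω₂)=(0.090418, 0.263800)
  term(m=-4) = (-0.001005, 0.000459)   from Y*(Ω₁)=(0.003355, 0.006471), Y(Ω₂)=(-0.007575, 0.151375)
  term(m=-3) = (-0.005414, -0.016268)   from Y*(Ω₁)=(0.034545, -0.032278), Y(Ω₂)=(0.151238, -0.329596)
  term(m=-2) = (0.006703, -0.001458)   from Y*(Ω₁)=(-0.184514, -0.112166), Y(Ω₂)=(-0.023017, 0.021894)
  term(m=-1) = (-0.022420, -0.208543)   from Y*(Ω₁)=(-0.165355, 0.590336), Y(Ω₂)=(-0.317697, 0.126966)
  term(m=+0) = (0.059876, 0.000000)   from Y*(Ω₁)=(0.709442, -0.000000), Y(Ω₂)=(0.084398, 0.000000)
  term(m=+1) = (-0.022420, 0.208543)   from Y*(Ω₁)=(0.165355, 0.590336), Y(Ω₂)=(0.317697, 0.126966)
  term(m=+2) = (0.006703, 0.001458)   from Y*(Ω₁)=(-0.184514, 0.112166), Y(Ω₂)=(-0.023017, -0.021894)
  term(m=+3) = (-0.005414, 0.016268)   from Y*(Ω₁)=(-0.034545, -0.032278), Y(Ω₂)=(-0.151238, -0.329596)
  term(m=+4) = (-0.001005, -0.000459)   from Y*(Ω₁)=(0.003355, -0.006471), Y(Ω₂)=(-0.007575, -0.151375)
  term(m=+5) = (-0.000118, 0.000199)   from Y*(Ω₁)=(0.000813, 0.000169), Y(Ω₂)=(-0.090418, 0.263800)
  term(m=+6) = (-0.000026, -0.000019)   from Y*(Ω₁)=(0.000005, 0.000070), Y(Ω₂)=(-0.294676, 0.342554)
  term(m=+7) = (0.000001, -0.000001)   from Y*(Ω₁)=(-0.000004, 0.000001), Y(Ω₂)=(-0.285249, 0.148573)
  term(m=+8) = (0.000000, 0.000000)   from Y*(Ω₁)=(-0.000000, -0.000000), Y(Ω₂)=(-0.121553, 0.012195)
Σ over m = (0.015317, -0.000000); ×(4π/17) → (0.011322, -0.000000). Real part: 0.011322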